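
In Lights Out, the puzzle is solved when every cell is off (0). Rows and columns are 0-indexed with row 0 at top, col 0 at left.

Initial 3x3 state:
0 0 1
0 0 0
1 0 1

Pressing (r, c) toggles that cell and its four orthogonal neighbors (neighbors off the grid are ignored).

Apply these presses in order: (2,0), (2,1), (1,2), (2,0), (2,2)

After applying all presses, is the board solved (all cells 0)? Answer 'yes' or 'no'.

Answer: yes

Derivation:
After press 1 at (2,0):
0 0 1
1 0 0
0 1 1

After press 2 at (2,1):
0 0 1
1 1 0
1 0 0

After press 3 at (1,2):
0 0 0
1 0 1
1 0 1

After press 4 at (2,0):
0 0 0
0 0 1
0 1 1

After press 5 at (2,2):
0 0 0
0 0 0
0 0 0

Lights still on: 0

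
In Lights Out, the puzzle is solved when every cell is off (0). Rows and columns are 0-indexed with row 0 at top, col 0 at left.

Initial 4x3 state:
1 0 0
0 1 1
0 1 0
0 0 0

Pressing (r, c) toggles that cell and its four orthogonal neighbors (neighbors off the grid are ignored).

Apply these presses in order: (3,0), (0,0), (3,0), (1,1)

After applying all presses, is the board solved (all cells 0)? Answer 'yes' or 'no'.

After press 1 at (3,0):
1 0 0
0 1 1
1 1 0
1 1 0

After press 2 at (0,0):
0 1 0
1 1 1
1 1 0
1 1 0

After press 3 at (3,0):
0 1 0
1 1 1
0 1 0
0 0 0

After press 4 at (1,1):
0 0 0
0 0 0
0 0 0
0 0 0

Lights still on: 0

Answer: yes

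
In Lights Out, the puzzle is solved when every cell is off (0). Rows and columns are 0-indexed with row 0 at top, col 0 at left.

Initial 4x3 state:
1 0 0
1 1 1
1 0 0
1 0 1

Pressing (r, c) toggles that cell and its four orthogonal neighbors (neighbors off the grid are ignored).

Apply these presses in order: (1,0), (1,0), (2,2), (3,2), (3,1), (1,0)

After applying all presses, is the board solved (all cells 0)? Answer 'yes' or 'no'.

After press 1 at (1,0):
0 0 0
0 0 1
0 0 0
1 0 1

After press 2 at (1,0):
1 0 0
1 1 1
1 0 0
1 0 1

After press 3 at (2,2):
1 0 0
1 1 0
1 1 1
1 0 0

After press 4 at (3,2):
1 0 0
1 1 0
1 1 0
1 1 1

After press 5 at (3,1):
1 0 0
1 1 0
1 0 0
0 0 0

After press 6 at (1,0):
0 0 0
0 0 0
0 0 0
0 0 0

Lights still on: 0

Answer: yes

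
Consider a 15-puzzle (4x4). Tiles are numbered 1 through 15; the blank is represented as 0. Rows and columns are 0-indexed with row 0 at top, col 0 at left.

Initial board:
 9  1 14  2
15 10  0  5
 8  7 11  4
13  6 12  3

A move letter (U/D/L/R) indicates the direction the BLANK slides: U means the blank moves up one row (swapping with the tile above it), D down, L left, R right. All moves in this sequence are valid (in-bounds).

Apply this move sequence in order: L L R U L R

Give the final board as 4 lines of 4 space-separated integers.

Answer:  9  0 14  2
15  1 10  5
 8  7 11  4
13  6 12  3

Derivation:
After move 1 (L):
 9  1 14  2
15  0 10  5
 8  7 11  4
13  6 12  3

After move 2 (L):
 9  1 14  2
 0 15 10  5
 8  7 11  4
13  6 12  3

After move 3 (R):
 9  1 14  2
15  0 10  5
 8  7 11  4
13  6 12  3

After move 4 (U):
 9  0 14  2
15  1 10  5
 8  7 11  4
13  6 12  3

After move 5 (L):
 0  9 14  2
15  1 10  5
 8  7 11  4
13  6 12  3

After move 6 (R):
 9  0 14  2
15  1 10  5
 8  7 11  4
13  6 12  3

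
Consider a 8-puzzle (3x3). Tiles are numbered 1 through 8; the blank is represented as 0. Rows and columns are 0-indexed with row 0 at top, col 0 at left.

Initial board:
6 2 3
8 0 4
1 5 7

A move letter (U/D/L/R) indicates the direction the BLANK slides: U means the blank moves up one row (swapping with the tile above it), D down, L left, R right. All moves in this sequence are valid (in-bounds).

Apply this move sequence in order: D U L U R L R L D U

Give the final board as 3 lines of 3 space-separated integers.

After move 1 (D):
6 2 3
8 5 4
1 0 7

After move 2 (U):
6 2 3
8 0 4
1 5 7

After move 3 (L):
6 2 3
0 8 4
1 5 7

After move 4 (U):
0 2 3
6 8 4
1 5 7

After move 5 (R):
2 0 3
6 8 4
1 5 7

After move 6 (L):
0 2 3
6 8 4
1 5 7

After move 7 (R):
2 0 3
6 8 4
1 5 7

After move 8 (L):
0 2 3
6 8 4
1 5 7

After move 9 (D):
6 2 3
0 8 4
1 5 7

After move 10 (U):
0 2 3
6 8 4
1 5 7

Answer: 0 2 3
6 8 4
1 5 7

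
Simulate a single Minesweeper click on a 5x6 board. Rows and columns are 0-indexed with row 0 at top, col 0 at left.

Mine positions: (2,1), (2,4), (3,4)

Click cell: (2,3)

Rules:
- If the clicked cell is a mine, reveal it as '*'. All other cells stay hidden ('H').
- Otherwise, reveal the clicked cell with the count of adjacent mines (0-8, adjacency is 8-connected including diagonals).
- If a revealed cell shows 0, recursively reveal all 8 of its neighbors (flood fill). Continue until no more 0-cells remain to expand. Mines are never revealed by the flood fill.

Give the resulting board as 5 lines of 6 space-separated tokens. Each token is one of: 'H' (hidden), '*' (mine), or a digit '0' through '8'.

H H H H H H
H H H H H H
H H H 2 H H
H H H H H H
H H H H H H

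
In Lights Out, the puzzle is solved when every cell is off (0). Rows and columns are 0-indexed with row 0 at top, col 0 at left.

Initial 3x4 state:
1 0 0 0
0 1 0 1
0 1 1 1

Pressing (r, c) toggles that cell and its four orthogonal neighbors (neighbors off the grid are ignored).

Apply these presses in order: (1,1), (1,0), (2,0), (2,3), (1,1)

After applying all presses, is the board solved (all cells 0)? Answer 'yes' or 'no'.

After press 1 at (1,1):
1 1 0 0
1 0 1 1
0 0 1 1

After press 2 at (1,0):
0 1 0 0
0 1 1 1
1 0 1 1

After press 3 at (2,0):
0 1 0 0
1 1 1 1
0 1 1 1

After press 4 at (2,3):
0 1 0 0
1 1 1 0
0 1 0 0

After press 5 at (1,1):
0 0 0 0
0 0 0 0
0 0 0 0

Lights still on: 0

Answer: yes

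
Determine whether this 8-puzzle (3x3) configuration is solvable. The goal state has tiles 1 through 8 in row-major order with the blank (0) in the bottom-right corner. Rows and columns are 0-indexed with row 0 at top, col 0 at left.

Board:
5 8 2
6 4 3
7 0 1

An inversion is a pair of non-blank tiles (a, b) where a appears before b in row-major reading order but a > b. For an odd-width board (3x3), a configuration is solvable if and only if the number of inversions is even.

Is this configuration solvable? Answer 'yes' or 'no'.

Answer: yes

Derivation:
Inversions (pairs i<j in row-major order where tile[i] > tile[j] > 0): 18
18 is even, so the puzzle is solvable.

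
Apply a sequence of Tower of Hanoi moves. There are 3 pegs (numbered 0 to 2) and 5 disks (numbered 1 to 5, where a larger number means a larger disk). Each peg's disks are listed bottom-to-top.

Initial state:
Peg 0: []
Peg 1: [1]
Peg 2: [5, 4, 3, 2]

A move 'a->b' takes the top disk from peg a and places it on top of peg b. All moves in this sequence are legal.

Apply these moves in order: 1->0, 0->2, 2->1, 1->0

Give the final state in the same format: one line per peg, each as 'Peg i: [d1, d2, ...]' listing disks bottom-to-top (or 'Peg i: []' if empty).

After move 1 (1->0):
Peg 0: [1]
Peg 1: []
Peg 2: [5, 4, 3, 2]

After move 2 (0->2):
Peg 0: []
Peg 1: []
Peg 2: [5, 4, 3, 2, 1]

After move 3 (2->1):
Peg 0: []
Peg 1: [1]
Peg 2: [5, 4, 3, 2]

After move 4 (1->0):
Peg 0: [1]
Peg 1: []
Peg 2: [5, 4, 3, 2]

Answer: Peg 0: [1]
Peg 1: []
Peg 2: [5, 4, 3, 2]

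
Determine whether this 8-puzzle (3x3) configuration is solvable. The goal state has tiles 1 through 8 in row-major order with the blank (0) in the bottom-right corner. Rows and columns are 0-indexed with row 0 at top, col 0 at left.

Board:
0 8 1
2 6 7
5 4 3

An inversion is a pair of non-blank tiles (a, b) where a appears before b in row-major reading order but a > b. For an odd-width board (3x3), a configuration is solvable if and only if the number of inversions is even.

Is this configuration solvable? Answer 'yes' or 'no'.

Inversions (pairs i<j in row-major order where tile[i] > tile[j] > 0): 16
16 is even, so the puzzle is solvable.

Answer: yes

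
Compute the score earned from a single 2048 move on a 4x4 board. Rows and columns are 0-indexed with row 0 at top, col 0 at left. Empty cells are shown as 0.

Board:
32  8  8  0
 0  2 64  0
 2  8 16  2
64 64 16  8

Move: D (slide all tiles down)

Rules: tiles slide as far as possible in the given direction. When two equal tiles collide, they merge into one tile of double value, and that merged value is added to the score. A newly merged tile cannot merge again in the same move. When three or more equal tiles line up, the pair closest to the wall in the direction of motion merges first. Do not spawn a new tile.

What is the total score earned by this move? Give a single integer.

Answer: 32

Derivation:
Slide down:
col 0: [32, 0, 2, 64] -> [0, 32, 2, 64]  score +0 (running 0)
col 1: [8, 2, 8, 64] -> [8, 2, 8, 64]  score +0 (running 0)
col 2: [8, 64, 16, 16] -> [0, 8, 64, 32]  score +32 (running 32)
col 3: [0, 0, 2, 8] -> [0, 0, 2, 8]  score +0 (running 32)
Board after move:
 0  8  0  0
32  2  8  0
 2  8 64  2
64 64 32  8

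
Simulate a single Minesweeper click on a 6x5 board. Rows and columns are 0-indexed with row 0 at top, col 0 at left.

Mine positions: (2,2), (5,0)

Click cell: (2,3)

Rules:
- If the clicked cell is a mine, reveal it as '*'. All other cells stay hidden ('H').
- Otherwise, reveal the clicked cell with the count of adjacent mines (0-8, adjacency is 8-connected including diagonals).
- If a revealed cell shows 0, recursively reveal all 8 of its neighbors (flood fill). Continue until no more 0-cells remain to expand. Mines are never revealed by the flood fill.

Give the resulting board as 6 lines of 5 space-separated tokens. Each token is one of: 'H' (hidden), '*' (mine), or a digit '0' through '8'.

H H H H H
H H H H H
H H H 1 H
H H H H H
H H H H H
H H H H H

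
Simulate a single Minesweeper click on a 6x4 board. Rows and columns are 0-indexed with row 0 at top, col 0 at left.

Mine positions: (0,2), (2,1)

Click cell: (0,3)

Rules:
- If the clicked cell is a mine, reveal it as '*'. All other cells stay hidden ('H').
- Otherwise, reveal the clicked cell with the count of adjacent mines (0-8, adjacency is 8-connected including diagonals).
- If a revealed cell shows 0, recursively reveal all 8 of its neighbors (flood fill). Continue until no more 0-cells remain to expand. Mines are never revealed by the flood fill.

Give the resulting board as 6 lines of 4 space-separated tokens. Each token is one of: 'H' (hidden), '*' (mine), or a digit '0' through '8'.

H H H 1
H H H H
H H H H
H H H H
H H H H
H H H H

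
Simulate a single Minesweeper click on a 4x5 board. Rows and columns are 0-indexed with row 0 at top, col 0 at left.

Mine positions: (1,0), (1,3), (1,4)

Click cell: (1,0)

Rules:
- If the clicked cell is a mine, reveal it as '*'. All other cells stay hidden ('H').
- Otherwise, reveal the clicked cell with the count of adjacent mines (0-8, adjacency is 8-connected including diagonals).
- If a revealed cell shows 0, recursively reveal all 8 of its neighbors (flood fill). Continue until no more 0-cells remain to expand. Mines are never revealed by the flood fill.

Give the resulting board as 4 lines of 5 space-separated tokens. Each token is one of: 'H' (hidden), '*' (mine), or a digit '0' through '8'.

H H H H H
* H H H H
H H H H H
H H H H H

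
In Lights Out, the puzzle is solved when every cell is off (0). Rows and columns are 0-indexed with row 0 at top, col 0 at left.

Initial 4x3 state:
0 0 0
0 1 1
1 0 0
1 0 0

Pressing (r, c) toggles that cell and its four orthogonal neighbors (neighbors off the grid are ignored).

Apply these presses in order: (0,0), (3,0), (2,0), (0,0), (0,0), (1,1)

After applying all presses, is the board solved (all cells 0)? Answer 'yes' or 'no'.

After press 1 at (0,0):
1 1 0
1 1 1
1 0 0
1 0 0

After press 2 at (3,0):
1 1 0
1 1 1
0 0 0
0 1 0

After press 3 at (2,0):
1 1 0
0 1 1
1 1 0
1 1 0

After press 4 at (0,0):
0 0 0
1 1 1
1 1 0
1 1 0

After press 5 at (0,0):
1 1 0
0 1 1
1 1 0
1 1 0

After press 6 at (1,1):
1 0 0
1 0 0
1 0 0
1 1 0

Lights still on: 5

Answer: no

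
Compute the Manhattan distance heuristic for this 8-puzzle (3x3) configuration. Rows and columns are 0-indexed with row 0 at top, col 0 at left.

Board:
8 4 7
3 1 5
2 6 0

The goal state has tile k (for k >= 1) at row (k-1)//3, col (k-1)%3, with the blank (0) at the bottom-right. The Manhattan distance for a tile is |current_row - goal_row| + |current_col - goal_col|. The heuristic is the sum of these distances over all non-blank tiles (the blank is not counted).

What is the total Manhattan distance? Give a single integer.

Answer: 20

Derivation:
Tile 8: (0,0)->(2,1) = 3
Tile 4: (0,1)->(1,0) = 2
Tile 7: (0,2)->(2,0) = 4
Tile 3: (1,0)->(0,2) = 3
Tile 1: (1,1)->(0,0) = 2
Tile 5: (1,2)->(1,1) = 1
Tile 2: (2,0)->(0,1) = 3
Tile 6: (2,1)->(1,2) = 2
Sum: 3 + 2 + 4 + 3 + 2 + 1 + 3 + 2 = 20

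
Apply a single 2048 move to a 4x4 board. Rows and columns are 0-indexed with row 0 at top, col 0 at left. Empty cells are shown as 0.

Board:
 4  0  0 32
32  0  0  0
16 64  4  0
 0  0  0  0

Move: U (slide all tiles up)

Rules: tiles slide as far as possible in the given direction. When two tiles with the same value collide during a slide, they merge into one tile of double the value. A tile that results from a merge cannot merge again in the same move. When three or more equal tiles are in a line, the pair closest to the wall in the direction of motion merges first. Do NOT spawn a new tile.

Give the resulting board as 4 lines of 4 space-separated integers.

Slide up:
col 0: [4, 32, 16, 0] -> [4, 32, 16, 0]
col 1: [0, 0, 64, 0] -> [64, 0, 0, 0]
col 2: [0, 0, 4, 0] -> [4, 0, 0, 0]
col 3: [32, 0, 0, 0] -> [32, 0, 0, 0]

Answer:  4 64  4 32
32  0  0  0
16  0  0  0
 0  0  0  0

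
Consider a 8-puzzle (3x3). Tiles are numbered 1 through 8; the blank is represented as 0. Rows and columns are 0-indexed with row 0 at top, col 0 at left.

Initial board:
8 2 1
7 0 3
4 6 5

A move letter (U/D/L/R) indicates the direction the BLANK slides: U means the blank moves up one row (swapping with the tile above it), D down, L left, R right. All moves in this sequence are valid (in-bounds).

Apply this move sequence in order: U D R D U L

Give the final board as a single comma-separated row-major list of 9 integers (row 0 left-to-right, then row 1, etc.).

Answer: 8, 2, 1, 7, 0, 3, 4, 6, 5

Derivation:
After move 1 (U):
8 0 1
7 2 3
4 6 5

After move 2 (D):
8 2 1
7 0 3
4 6 5

After move 3 (R):
8 2 1
7 3 0
4 6 5

After move 4 (D):
8 2 1
7 3 5
4 6 0

After move 5 (U):
8 2 1
7 3 0
4 6 5

After move 6 (L):
8 2 1
7 0 3
4 6 5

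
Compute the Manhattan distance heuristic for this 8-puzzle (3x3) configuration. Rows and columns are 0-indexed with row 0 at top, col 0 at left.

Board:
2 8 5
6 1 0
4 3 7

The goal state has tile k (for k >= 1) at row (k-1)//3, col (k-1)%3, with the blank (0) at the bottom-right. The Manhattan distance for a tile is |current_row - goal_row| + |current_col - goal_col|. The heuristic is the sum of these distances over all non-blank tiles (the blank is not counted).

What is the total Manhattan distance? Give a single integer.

Answer: 15

Derivation:
Tile 2: at (0,0), goal (0,1), distance |0-0|+|0-1| = 1
Tile 8: at (0,1), goal (2,1), distance |0-2|+|1-1| = 2
Tile 5: at (0,2), goal (1,1), distance |0-1|+|2-1| = 2
Tile 6: at (1,0), goal (1,2), distance |1-1|+|0-2| = 2
Tile 1: at (1,1), goal (0,0), distance |1-0|+|1-0| = 2
Tile 4: at (2,0), goal (1,0), distance |2-1|+|0-0| = 1
Tile 3: at (2,1), goal (0,2), distance |2-0|+|1-2| = 3
Tile 7: at (2,2), goal (2,0), distance |2-2|+|2-0| = 2
Sum: 1 + 2 + 2 + 2 + 2 + 1 + 3 + 2 = 15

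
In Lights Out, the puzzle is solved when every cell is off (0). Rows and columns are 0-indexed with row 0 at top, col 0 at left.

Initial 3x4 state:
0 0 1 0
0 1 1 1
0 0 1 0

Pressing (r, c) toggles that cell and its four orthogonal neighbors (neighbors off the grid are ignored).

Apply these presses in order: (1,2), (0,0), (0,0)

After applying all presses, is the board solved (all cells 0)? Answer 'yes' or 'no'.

After press 1 at (1,2):
0 0 0 0
0 0 0 0
0 0 0 0

After press 2 at (0,0):
1 1 0 0
1 0 0 0
0 0 0 0

After press 3 at (0,0):
0 0 0 0
0 0 0 0
0 0 0 0

Lights still on: 0

Answer: yes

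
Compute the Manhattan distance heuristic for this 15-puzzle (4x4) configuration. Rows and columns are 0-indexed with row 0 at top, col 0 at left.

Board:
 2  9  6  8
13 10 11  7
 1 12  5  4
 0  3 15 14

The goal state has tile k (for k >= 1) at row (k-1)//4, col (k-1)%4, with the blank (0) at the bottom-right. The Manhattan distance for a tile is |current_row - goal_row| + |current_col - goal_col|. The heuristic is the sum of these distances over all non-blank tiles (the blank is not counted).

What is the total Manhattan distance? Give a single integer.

Tile 2: at (0,0), goal (0,1), distance |0-0|+|0-1| = 1
Tile 9: at (0,1), goal (2,0), distance |0-2|+|1-0| = 3
Tile 6: at (0,2), goal (1,1), distance |0-1|+|2-1| = 2
Tile 8: at (0,3), goal (1,3), distance |0-1|+|3-3| = 1
Tile 13: at (1,0), goal (3,0), distance |1-3|+|0-0| = 2
Tile 10: at (1,1), goal (2,1), distance |1-2|+|1-1| = 1
Tile 11: at (1,2), goal (2,2), distance |1-2|+|2-2| = 1
Tile 7: at (1,3), goal (1,2), distance |1-1|+|3-2| = 1
Tile 1: at (2,0), goal (0,0), distance |2-0|+|0-0| = 2
Tile 12: at (2,1), goal (2,3), distance |2-2|+|1-3| = 2
Tile 5: at (2,2), goal (1,0), distance |2-1|+|2-0| = 3
Tile 4: at (2,3), goal (0,3), distance |2-0|+|3-3| = 2
Tile 3: at (3,1), goal (0,2), distance |3-0|+|1-2| = 4
Tile 15: at (3,2), goal (3,2), distance |3-3|+|2-2| = 0
Tile 14: at (3,3), goal (3,1), distance |3-3|+|3-1| = 2
Sum: 1 + 3 + 2 + 1 + 2 + 1 + 1 + 1 + 2 + 2 + 3 + 2 + 4 + 0 + 2 = 27

Answer: 27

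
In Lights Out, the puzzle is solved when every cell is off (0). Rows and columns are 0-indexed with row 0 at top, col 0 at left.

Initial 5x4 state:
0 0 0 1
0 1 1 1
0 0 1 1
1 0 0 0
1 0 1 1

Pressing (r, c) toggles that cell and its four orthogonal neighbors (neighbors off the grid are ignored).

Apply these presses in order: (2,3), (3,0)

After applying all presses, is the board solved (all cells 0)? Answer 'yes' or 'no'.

After press 1 at (2,3):
0 0 0 1
0 1 1 0
0 0 0 0
1 0 0 1
1 0 1 1

After press 2 at (3,0):
0 0 0 1
0 1 1 0
1 0 0 0
0 1 0 1
0 0 1 1

Lights still on: 8

Answer: no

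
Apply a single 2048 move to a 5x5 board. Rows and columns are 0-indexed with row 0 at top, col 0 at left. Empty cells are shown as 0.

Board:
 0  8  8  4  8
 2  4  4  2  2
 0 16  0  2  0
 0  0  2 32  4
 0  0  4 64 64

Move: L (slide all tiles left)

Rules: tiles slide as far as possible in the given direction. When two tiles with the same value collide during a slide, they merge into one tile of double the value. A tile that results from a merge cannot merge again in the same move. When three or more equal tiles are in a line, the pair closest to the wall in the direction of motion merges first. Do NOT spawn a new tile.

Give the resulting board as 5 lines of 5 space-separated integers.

Answer:  16   4   8   0   0
  2   8   4   0   0
 16   2   0   0   0
  2  32   4   0   0
  4 128   0   0   0

Derivation:
Slide left:
row 0: [0, 8, 8, 4, 8] -> [16, 4, 8, 0, 0]
row 1: [2, 4, 4, 2, 2] -> [2, 8, 4, 0, 0]
row 2: [0, 16, 0, 2, 0] -> [16, 2, 0, 0, 0]
row 3: [0, 0, 2, 32, 4] -> [2, 32, 4, 0, 0]
row 4: [0, 0, 4, 64, 64] -> [4, 128, 0, 0, 0]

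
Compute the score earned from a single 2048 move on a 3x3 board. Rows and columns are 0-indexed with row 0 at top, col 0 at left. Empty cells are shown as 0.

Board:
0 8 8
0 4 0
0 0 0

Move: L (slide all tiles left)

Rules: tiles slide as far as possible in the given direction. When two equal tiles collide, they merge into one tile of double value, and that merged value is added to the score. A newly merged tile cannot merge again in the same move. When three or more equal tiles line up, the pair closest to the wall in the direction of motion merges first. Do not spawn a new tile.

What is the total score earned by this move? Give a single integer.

Answer: 16

Derivation:
Slide left:
row 0: [0, 8, 8] -> [16, 0, 0]  score +16 (running 16)
row 1: [0, 4, 0] -> [4, 0, 0]  score +0 (running 16)
row 2: [0, 0, 0] -> [0, 0, 0]  score +0 (running 16)
Board after move:
16  0  0
 4  0  0
 0  0  0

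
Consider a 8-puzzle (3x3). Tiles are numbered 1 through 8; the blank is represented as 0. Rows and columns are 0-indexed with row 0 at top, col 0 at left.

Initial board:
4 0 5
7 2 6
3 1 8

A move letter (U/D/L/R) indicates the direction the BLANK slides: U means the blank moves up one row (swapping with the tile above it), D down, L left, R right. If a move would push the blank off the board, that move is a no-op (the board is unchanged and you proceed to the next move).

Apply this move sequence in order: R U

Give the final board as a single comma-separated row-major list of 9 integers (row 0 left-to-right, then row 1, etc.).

After move 1 (R):
4 5 0
7 2 6
3 1 8

After move 2 (U):
4 5 0
7 2 6
3 1 8

Answer: 4, 5, 0, 7, 2, 6, 3, 1, 8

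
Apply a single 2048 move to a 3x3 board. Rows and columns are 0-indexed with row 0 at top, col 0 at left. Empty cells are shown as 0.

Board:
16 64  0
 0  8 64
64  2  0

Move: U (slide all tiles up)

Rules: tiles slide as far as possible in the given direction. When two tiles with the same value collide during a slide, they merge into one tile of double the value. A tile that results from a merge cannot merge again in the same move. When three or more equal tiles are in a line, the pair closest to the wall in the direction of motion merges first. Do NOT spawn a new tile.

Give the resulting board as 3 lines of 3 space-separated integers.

Slide up:
col 0: [16, 0, 64] -> [16, 64, 0]
col 1: [64, 8, 2] -> [64, 8, 2]
col 2: [0, 64, 0] -> [64, 0, 0]

Answer: 16 64 64
64  8  0
 0  2  0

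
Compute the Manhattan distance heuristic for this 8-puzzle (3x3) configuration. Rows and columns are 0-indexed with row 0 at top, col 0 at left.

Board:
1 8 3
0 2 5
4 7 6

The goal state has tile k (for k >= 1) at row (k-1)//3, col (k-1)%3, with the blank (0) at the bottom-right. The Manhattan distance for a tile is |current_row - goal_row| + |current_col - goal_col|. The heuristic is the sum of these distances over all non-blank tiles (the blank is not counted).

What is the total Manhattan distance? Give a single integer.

Answer: 7

Derivation:
Tile 1: at (0,0), goal (0,0), distance |0-0|+|0-0| = 0
Tile 8: at (0,1), goal (2,1), distance |0-2|+|1-1| = 2
Tile 3: at (0,2), goal (0,2), distance |0-0|+|2-2| = 0
Tile 2: at (1,1), goal (0,1), distance |1-0|+|1-1| = 1
Tile 5: at (1,2), goal (1,1), distance |1-1|+|2-1| = 1
Tile 4: at (2,0), goal (1,0), distance |2-1|+|0-0| = 1
Tile 7: at (2,1), goal (2,0), distance |2-2|+|1-0| = 1
Tile 6: at (2,2), goal (1,2), distance |2-1|+|2-2| = 1
Sum: 0 + 2 + 0 + 1 + 1 + 1 + 1 + 1 = 7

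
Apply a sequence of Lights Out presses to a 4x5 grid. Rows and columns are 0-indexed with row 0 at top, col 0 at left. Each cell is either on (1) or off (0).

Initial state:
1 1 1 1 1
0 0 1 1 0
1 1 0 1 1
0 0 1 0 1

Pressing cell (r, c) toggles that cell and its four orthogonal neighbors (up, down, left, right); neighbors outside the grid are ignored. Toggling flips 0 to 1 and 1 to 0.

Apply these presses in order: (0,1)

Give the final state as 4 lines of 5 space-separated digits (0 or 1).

After press 1 at (0,1):
0 0 0 1 1
0 1 1 1 0
1 1 0 1 1
0 0 1 0 1

Answer: 0 0 0 1 1
0 1 1 1 0
1 1 0 1 1
0 0 1 0 1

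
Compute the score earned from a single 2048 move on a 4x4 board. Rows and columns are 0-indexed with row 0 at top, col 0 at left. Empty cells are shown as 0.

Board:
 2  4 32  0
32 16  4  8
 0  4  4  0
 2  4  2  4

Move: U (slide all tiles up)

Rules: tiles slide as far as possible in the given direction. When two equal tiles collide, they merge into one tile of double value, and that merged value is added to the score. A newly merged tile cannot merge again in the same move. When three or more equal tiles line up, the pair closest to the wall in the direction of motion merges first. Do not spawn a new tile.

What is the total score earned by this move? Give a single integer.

Answer: 16

Derivation:
Slide up:
col 0: [2, 32, 0, 2] -> [2, 32, 2, 0]  score +0 (running 0)
col 1: [4, 16, 4, 4] -> [4, 16, 8, 0]  score +8 (running 8)
col 2: [32, 4, 4, 2] -> [32, 8, 2, 0]  score +8 (running 16)
col 3: [0, 8, 0, 4] -> [8, 4, 0, 0]  score +0 (running 16)
Board after move:
 2  4 32  8
32 16  8  4
 2  8  2  0
 0  0  0  0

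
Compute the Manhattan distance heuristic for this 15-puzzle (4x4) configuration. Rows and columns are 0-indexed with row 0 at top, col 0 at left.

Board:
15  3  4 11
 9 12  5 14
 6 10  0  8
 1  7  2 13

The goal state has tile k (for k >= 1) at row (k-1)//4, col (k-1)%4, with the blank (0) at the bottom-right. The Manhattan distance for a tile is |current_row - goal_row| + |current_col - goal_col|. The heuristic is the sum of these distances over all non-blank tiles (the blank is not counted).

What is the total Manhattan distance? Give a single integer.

Answer: 36

Derivation:
Tile 15: (0,0)->(3,2) = 5
Tile 3: (0,1)->(0,2) = 1
Tile 4: (0,2)->(0,3) = 1
Tile 11: (0,3)->(2,2) = 3
Tile 9: (1,0)->(2,0) = 1
Tile 12: (1,1)->(2,3) = 3
Tile 5: (1,2)->(1,0) = 2
Tile 14: (1,3)->(3,1) = 4
Tile 6: (2,0)->(1,1) = 2
Tile 10: (2,1)->(2,1) = 0
Tile 8: (2,3)->(1,3) = 1
Tile 1: (3,0)->(0,0) = 3
Tile 7: (3,1)->(1,2) = 3
Tile 2: (3,2)->(0,1) = 4
Tile 13: (3,3)->(3,0) = 3
Sum: 5 + 1 + 1 + 3 + 1 + 3 + 2 + 4 + 2 + 0 + 1 + 3 + 3 + 4 + 3 = 36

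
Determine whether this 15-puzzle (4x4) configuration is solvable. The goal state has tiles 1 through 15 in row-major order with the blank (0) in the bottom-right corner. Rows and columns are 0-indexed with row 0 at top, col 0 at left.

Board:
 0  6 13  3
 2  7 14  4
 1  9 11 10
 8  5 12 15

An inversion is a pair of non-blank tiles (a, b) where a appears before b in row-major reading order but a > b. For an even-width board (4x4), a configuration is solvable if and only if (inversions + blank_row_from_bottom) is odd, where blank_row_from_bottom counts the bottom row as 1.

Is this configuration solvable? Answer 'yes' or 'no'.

Inversions: 39
Blank is in row 0 (0-indexed from top), which is row 4 counting from the bottom (bottom = 1).
39 + 4 = 43, which is odd, so the puzzle is solvable.

Answer: yes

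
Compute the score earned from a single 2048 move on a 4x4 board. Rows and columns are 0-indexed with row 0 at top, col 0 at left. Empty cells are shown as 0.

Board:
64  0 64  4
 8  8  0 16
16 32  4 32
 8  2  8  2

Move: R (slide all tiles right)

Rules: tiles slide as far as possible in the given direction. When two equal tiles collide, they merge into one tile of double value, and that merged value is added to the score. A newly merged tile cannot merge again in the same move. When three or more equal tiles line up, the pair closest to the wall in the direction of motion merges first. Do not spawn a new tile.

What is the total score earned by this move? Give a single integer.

Answer: 144

Derivation:
Slide right:
row 0: [64, 0, 64, 4] -> [0, 0, 128, 4]  score +128 (running 128)
row 1: [8, 8, 0, 16] -> [0, 0, 16, 16]  score +16 (running 144)
row 2: [16, 32, 4, 32] -> [16, 32, 4, 32]  score +0 (running 144)
row 3: [8, 2, 8, 2] -> [8, 2, 8, 2]  score +0 (running 144)
Board after move:
  0   0 128   4
  0   0  16  16
 16  32   4  32
  8   2   8   2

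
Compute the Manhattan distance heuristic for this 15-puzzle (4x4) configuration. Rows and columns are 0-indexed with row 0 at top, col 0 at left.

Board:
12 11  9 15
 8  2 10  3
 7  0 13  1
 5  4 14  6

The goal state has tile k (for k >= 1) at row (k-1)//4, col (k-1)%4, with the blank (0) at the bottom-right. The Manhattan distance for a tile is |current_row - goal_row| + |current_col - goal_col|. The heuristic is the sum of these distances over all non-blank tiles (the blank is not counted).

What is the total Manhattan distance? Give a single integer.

Answer: 47

Derivation:
Tile 12: (0,0)->(2,3) = 5
Tile 11: (0,1)->(2,2) = 3
Tile 9: (0,2)->(2,0) = 4
Tile 15: (0,3)->(3,2) = 4
Tile 8: (1,0)->(1,3) = 3
Tile 2: (1,1)->(0,1) = 1
Tile 10: (1,2)->(2,1) = 2
Tile 3: (1,3)->(0,2) = 2
Tile 7: (2,0)->(1,2) = 3
Tile 13: (2,2)->(3,0) = 3
Tile 1: (2,3)->(0,0) = 5
Tile 5: (3,0)->(1,0) = 2
Tile 4: (3,1)->(0,3) = 5
Tile 14: (3,2)->(3,1) = 1
Tile 6: (3,3)->(1,1) = 4
Sum: 5 + 3 + 4 + 4 + 3 + 1 + 2 + 2 + 3 + 3 + 5 + 2 + 5 + 1 + 4 = 47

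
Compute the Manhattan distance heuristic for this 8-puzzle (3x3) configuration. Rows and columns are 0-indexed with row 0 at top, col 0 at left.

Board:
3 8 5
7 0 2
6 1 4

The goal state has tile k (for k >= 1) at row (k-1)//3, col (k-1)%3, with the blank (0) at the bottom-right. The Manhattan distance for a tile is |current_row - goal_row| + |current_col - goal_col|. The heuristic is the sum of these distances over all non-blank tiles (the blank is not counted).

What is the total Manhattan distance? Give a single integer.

Tile 3: (0,0)->(0,2) = 2
Tile 8: (0,1)->(2,1) = 2
Tile 5: (0,2)->(1,1) = 2
Tile 7: (1,0)->(2,0) = 1
Tile 2: (1,2)->(0,1) = 2
Tile 6: (2,0)->(1,2) = 3
Tile 1: (2,1)->(0,0) = 3
Tile 4: (2,2)->(1,0) = 3
Sum: 2 + 2 + 2 + 1 + 2 + 3 + 3 + 3 = 18

Answer: 18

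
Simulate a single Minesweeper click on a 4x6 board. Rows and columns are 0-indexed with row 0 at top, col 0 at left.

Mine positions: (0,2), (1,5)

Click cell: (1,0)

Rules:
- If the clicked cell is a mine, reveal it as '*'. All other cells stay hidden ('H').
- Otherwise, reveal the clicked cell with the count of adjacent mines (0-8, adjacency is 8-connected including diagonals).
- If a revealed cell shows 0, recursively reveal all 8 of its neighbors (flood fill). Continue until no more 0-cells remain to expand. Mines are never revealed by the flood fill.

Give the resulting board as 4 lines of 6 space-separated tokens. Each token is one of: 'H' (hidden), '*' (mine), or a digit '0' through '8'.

0 1 H H H H
0 1 1 1 1 H
0 0 0 0 1 1
0 0 0 0 0 0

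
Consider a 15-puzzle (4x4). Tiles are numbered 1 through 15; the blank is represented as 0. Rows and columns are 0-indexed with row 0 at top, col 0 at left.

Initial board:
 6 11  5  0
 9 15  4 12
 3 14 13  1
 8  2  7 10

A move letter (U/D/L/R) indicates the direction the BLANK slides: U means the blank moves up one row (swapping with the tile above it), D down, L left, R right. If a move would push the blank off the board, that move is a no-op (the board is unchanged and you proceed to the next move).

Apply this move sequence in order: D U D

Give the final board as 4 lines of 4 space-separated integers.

Answer:  6 11  5 12
 9 15  4  0
 3 14 13  1
 8  2  7 10

Derivation:
After move 1 (D):
 6 11  5 12
 9 15  4  0
 3 14 13  1
 8  2  7 10

After move 2 (U):
 6 11  5  0
 9 15  4 12
 3 14 13  1
 8  2  7 10

After move 3 (D):
 6 11  5 12
 9 15  4  0
 3 14 13  1
 8  2  7 10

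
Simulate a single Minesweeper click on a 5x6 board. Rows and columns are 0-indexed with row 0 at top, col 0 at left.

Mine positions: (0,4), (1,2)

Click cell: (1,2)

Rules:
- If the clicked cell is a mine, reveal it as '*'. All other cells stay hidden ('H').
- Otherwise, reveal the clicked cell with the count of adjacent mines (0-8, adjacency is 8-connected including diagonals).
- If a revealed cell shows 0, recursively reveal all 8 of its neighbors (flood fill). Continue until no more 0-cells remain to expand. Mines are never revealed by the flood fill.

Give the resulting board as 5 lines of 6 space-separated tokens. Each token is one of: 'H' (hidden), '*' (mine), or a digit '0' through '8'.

H H H H H H
H H * H H H
H H H H H H
H H H H H H
H H H H H H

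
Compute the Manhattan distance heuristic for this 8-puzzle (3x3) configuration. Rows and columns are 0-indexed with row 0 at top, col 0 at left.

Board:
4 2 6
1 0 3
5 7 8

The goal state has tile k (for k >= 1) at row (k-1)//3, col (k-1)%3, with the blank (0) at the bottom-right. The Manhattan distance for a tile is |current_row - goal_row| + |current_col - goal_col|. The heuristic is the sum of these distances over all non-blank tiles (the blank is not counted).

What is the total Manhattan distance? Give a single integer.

Tile 4: (0,0)->(1,0) = 1
Tile 2: (0,1)->(0,1) = 0
Tile 6: (0,2)->(1,2) = 1
Tile 1: (1,0)->(0,0) = 1
Tile 3: (1,2)->(0,2) = 1
Tile 5: (2,0)->(1,1) = 2
Tile 7: (2,1)->(2,0) = 1
Tile 8: (2,2)->(2,1) = 1
Sum: 1 + 0 + 1 + 1 + 1 + 2 + 1 + 1 = 8

Answer: 8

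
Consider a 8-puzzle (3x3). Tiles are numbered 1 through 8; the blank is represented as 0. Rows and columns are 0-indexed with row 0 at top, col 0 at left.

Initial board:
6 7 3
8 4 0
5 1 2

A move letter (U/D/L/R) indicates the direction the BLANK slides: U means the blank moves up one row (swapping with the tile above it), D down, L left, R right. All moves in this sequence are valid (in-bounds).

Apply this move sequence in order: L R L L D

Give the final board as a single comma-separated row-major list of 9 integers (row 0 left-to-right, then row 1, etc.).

Answer: 6, 7, 3, 5, 8, 4, 0, 1, 2

Derivation:
After move 1 (L):
6 7 3
8 0 4
5 1 2

After move 2 (R):
6 7 3
8 4 0
5 1 2

After move 3 (L):
6 7 3
8 0 4
5 1 2

After move 4 (L):
6 7 3
0 8 4
5 1 2

After move 5 (D):
6 7 3
5 8 4
0 1 2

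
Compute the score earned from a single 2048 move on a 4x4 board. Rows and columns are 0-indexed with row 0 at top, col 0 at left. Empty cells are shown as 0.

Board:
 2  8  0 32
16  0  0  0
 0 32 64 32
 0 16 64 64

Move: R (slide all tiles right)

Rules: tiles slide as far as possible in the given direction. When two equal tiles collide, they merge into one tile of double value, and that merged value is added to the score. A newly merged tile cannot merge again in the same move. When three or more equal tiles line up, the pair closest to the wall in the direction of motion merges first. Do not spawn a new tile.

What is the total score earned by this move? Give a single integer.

Slide right:
row 0: [2, 8, 0, 32] -> [0, 2, 8, 32]  score +0 (running 0)
row 1: [16, 0, 0, 0] -> [0, 0, 0, 16]  score +0 (running 0)
row 2: [0, 32, 64, 32] -> [0, 32, 64, 32]  score +0 (running 0)
row 3: [0, 16, 64, 64] -> [0, 0, 16, 128]  score +128 (running 128)
Board after move:
  0   2   8  32
  0   0   0  16
  0  32  64  32
  0   0  16 128

Answer: 128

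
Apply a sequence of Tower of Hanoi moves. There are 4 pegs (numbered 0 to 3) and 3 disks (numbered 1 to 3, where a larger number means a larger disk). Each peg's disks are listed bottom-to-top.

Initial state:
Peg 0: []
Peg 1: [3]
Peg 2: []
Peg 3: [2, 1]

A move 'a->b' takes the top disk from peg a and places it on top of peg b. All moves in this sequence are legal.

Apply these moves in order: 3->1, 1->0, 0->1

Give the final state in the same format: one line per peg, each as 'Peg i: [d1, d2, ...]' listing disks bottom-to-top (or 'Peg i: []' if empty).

After move 1 (3->1):
Peg 0: []
Peg 1: [3, 1]
Peg 2: []
Peg 3: [2]

After move 2 (1->0):
Peg 0: [1]
Peg 1: [3]
Peg 2: []
Peg 3: [2]

After move 3 (0->1):
Peg 0: []
Peg 1: [3, 1]
Peg 2: []
Peg 3: [2]

Answer: Peg 0: []
Peg 1: [3, 1]
Peg 2: []
Peg 3: [2]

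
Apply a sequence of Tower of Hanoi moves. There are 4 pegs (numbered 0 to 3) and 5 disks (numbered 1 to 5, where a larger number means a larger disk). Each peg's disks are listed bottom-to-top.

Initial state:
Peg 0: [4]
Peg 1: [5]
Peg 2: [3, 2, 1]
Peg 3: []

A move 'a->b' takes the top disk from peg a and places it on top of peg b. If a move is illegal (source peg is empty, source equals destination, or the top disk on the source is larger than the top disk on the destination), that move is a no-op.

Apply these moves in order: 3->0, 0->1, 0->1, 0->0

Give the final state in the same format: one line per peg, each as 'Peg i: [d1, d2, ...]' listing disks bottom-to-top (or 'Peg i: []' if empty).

After move 1 (3->0):
Peg 0: [4]
Peg 1: [5]
Peg 2: [3, 2, 1]
Peg 3: []

After move 2 (0->1):
Peg 0: []
Peg 1: [5, 4]
Peg 2: [3, 2, 1]
Peg 3: []

After move 3 (0->1):
Peg 0: []
Peg 1: [5, 4]
Peg 2: [3, 2, 1]
Peg 3: []

After move 4 (0->0):
Peg 0: []
Peg 1: [5, 4]
Peg 2: [3, 2, 1]
Peg 3: []

Answer: Peg 0: []
Peg 1: [5, 4]
Peg 2: [3, 2, 1]
Peg 3: []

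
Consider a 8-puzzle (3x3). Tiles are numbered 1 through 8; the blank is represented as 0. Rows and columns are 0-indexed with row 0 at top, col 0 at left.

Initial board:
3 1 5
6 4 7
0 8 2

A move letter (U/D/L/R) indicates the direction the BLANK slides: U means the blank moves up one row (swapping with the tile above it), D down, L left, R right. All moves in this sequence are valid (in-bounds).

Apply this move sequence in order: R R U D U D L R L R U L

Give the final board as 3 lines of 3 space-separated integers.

After move 1 (R):
3 1 5
6 4 7
8 0 2

After move 2 (R):
3 1 5
6 4 7
8 2 0

After move 3 (U):
3 1 5
6 4 0
8 2 7

After move 4 (D):
3 1 5
6 4 7
8 2 0

After move 5 (U):
3 1 5
6 4 0
8 2 7

After move 6 (D):
3 1 5
6 4 7
8 2 0

After move 7 (L):
3 1 5
6 4 7
8 0 2

After move 8 (R):
3 1 5
6 4 7
8 2 0

After move 9 (L):
3 1 5
6 4 7
8 0 2

After move 10 (R):
3 1 5
6 4 7
8 2 0

After move 11 (U):
3 1 5
6 4 0
8 2 7

After move 12 (L):
3 1 5
6 0 4
8 2 7

Answer: 3 1 5
6 0 4
8 2 7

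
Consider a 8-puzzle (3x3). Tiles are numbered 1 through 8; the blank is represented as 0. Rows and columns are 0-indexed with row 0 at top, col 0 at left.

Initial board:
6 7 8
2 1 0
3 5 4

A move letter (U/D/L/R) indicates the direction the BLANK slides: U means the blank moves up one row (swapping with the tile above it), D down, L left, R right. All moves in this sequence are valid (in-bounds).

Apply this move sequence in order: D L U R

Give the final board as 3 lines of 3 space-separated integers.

Answer: 6 7 8
2 4 0
3 1 5

Derivation:
After move 1 (D):
6 7 8
2 1 4
3 5 0

After move 2 (L):
6 7 8
2 1 4
3 0 5

After move 3 (U):
6 7 8
2 0 4
3 1 5

After move 4 (R):
6 7 8
2 4 0
3 1 5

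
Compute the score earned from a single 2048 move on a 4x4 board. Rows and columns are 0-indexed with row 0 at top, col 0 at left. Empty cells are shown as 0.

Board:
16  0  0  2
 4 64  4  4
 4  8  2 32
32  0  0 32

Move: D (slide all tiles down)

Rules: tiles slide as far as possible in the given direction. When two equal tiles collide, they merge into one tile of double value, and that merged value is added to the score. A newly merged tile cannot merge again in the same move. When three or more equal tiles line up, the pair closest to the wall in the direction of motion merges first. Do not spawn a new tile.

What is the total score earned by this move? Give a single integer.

Slide down:
col 0: [16, 4, 4, 32] -> [0, 16, 8, 32]  score +8 (running 8)
col 1: [0, 64, 8, 0] -> [0, 0, 64, 8]  score +0 (running 8)
col 2: [0, 4, 2, 0] -> [0, 0, 4, 2]  score +0 (running 8)
col 3: [2, 4, 32, 32] -> [0, 2, 4, 64]  score +64 (running 72)
Board after move:
 0  0  0  0
16  0  0  2
 8 64  4  4
32  8  2 64

Answer: 72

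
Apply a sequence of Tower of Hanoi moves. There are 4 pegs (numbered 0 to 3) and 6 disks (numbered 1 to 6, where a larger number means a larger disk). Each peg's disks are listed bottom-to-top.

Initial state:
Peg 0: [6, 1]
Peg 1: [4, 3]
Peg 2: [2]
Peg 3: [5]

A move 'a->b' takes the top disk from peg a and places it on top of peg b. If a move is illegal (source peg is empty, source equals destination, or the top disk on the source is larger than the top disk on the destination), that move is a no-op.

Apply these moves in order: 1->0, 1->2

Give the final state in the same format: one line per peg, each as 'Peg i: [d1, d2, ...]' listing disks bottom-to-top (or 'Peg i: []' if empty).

Answer: Peg 0: [6, 1]
Peg 1: [4, 3]
Peg 2: [2]
Peg 3: [5]

Derivation:
After move 1 (1->0):
Peg 0: [6, 1]
Peg 1: [4, 3]
Peg 2: [2]
Peg 3: [5]

After move 2 (1->2):
Peg 0: [6, 1]
Peg 1: [4, 3]
Peg 2: [2]
Peg 3: [5]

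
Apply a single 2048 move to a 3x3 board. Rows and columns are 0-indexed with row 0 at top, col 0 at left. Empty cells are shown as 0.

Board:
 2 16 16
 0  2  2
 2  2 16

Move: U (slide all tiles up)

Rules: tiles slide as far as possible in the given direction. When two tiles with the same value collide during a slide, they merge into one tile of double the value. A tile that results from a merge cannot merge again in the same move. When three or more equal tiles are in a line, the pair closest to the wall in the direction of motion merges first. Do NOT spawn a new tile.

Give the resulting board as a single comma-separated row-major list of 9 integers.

Answer: 4, 16, 16, 0, 4, 2, 0, 0, 16

Derivation:
Slide up:
col 0: [2, 0, 2] -> [4, 0, 0]
col 1: [16, 2, 2] -> [16, 4, 0]
col 2: [16, 2, 16] -> [16, 2, 16]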